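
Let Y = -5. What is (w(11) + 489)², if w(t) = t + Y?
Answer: 245025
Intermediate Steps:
w(t) = -5 + t (w(t) = t - 5 = -5 + t)
(w(11) + 489)² = ((-5 + 11) + 489)² = (6 + 489)² = 495² = 245025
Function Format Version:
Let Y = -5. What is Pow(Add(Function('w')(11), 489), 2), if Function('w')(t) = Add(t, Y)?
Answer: 245025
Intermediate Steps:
Function('w')(t) = Add(-5, t) (Function('w')(t) = Add(t, -5) = Add(-5, t))
Pow(Add(Function('w')(11), 489), 2) = Pow(Add(Add(-5, 11), 489), 2) = Pow(Add(6, 489), 2) = Pow(495, 2) = 245025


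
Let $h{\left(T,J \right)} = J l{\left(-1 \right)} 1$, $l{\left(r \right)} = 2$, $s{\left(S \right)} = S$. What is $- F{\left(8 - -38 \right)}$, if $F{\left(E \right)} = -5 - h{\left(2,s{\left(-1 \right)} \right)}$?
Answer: $3$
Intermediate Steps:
$h{\left(T,J \right)} = 2 J$ ($h{\left(T,J \right)} = J 2 \cdot 1 = 2 J 1 = 2 J$)
$F{\left(E \right)} = -3$ ($F{\left(E \right)} = -5 - 2 \left(-1\right) = -5 - -2 = -5 + 2 = -3$)
$- F{\left(8 - -38 \right)} = \left(-1\right) \left(-3\right) = 3$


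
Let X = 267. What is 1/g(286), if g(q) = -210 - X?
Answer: -1/477 ≈ -0.0020964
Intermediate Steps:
g(q) = -477 (g(q) = -210 - 1*267 = -210 - 267 = -477)
1/g(286) = 1/(-477) = -1/477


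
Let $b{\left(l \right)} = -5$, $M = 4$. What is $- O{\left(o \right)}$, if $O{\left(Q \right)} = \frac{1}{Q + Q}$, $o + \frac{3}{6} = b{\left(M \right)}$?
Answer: $\frac{1}{11} \approx 0.090909$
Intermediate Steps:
$o = - \frac{11}{2}$ ($o = - \frac{1}{2} - 5 = - \frac{11}{2} \approx -5.5$)
$O{\left(Q \right)} = \frac{1}{2 Q}$
$- O{\left(o \right)} = - \frac{1}{2 \left(- \frac{11}{2}\right)} = - \frac{-2}{2 \cdot 11} = \left(-1\right) \left(- \frac{1}{11}\right) = \frac{1}{11}$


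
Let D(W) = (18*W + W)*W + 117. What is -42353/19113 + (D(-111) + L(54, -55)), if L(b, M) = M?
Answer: 4475476840/19113 ≈ 2.3416e+5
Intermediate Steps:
D(W) = 117 + 19*W**2 (D(W) = (19*W)*W + 117 = 19*W**2 + 117 = 117 + 19*W**2)
-42353/19113 + (D(-111) + L(54, -55)) = -42353/19113 + ((117 + 19*(-111)**2) - 55) = -42353*1/19113 + ((117 + 19*12321) - 55) = -42353/19113 + ((117 + 234099) - 55) = -42353/19113 + (234216 - 55) = -42353/19113 + 234161 = 4475476840/19113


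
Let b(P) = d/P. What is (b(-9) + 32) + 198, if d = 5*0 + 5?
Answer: 2065/9 ≈ 229.44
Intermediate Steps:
d = 5 (d = 0 + 5 = 5)
b(P) = 5/P
(b(-9) + 32) + 198 = (5/(-9) + 32) + 198 = (5*(-1/9) + 32) + 198 = (-5/9 + 32) + 198 = 283/9 + 198 = 2065/9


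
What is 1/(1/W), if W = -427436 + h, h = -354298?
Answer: -781734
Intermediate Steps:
W = -781734 (W = -427436 - 354298 = -781734)
1/(1/W) = 1/(1/(-781734)) = 1/(-1/781734) = -781734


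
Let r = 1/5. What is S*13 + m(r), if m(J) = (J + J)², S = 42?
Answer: 13654/25 ≈ 546.16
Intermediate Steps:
r = ⅕ ≈ 0.20000
m(J) = 4*J² (m(J) = (2*J)² = 4*J²)
S*13 + m(r) = 42*13 + 4*(⅕)² = 546 + 4*(1/25) = 546 + 4/25 = 13654/25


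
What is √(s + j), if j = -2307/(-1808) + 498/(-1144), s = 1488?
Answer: 5*√248803888047/64636 ≈ 38.586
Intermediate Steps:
j = 217353/258544 (j = -2307*(-1/1808) + 498*(-1/1144) = 2307/1808 - 249/572 = 217353/258544 ≈ 0.84068)
√(s + j) = √(1488 + 217353/258544) = √(384930825/258544) = 5*√248803888047/64636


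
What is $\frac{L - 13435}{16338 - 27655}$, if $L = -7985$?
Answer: $\frac{21420}{11317} \approx 1.8927$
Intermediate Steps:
$\frac{L - 13435}{16338 - 27655} = \frac{-7985 - 13435}{16338 - 27655} = - \frac{21420}{-11317} = \left(-21420\right) \left(- \frac{1}{11317}\right) = \frac{21420}{11317}$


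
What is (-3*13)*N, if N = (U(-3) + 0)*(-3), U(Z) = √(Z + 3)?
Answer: 0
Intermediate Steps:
U(Z) = √(3 + Z)
N = 0 (N = (√(3 - 3) + 0)*(-3) = (√0 + 0)*(-3) = (0 + 0)*(-3) = 0*(-3) = 0)
(-3*13)*N = -3*13*0 = -39*0 = 0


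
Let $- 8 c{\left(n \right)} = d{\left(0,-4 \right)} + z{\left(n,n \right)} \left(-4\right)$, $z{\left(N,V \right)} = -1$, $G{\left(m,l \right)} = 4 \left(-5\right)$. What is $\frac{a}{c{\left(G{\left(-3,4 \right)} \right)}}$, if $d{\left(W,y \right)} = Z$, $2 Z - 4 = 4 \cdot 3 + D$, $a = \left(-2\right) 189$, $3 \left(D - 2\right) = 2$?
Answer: $\frac{1134}{5} \approx 226.8$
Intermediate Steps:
$D = \frac{8}{3}$ ($D = 2 + \frac{1}{3} \cdot 2 = 2 + \frac{2}{3} = \frac{8}{3} \approx 2.6667$)
$G{\left(m,l \right)} = -20$
$a = -378$
$Z = \frac{28}{3}$ ($Z = 2 + \frac{4 \cdot 3 + \frac{8}{3}}{2} = 2 + \frac{12 + \frac{8}{3}}{2} = 2 + \frac{1}{2} \cdot \frac{44}{3} = 2 + \frac{22}{3} = \frac{28}{3} \approx 9.3333$)
$d{\left(W,y \right)} = \frac{28}{3}$
$c{\left(n \right)} = - \frac{5}{3}$ ($c{\left(n \right)} = - \frac{\frac{28}{3} - -4}{8} = - \frac{\frac{28}{3} + 4}{8} = \left(- \frac{1}{8}\right) \frac{40}{3} = - \frac{5}{3}$)
$\frac{a}{c{\left(G{\left(-3,4 \right)} \right)}} = - \frac{378}{- \frac{5}{3}} = \left(-378\right) \left(- \frac{3}{5}\right) = \frac{1134}{5}$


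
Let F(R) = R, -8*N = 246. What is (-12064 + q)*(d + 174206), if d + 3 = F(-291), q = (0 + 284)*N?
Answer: -3616847864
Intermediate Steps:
N = -123/4 (N = -⅛*246 = -123/4 ≈ -30.750)
q = -8733 (q = (0 + 284)*(-123/4) = 284*(-123/4) = -8733)
d = -294 (d = -3 - 291 = -294)
(-12064 + q)*(d + 174206) = (-12064 - 8733)*(-294 + 174206) = -20797*173912 = -3616847864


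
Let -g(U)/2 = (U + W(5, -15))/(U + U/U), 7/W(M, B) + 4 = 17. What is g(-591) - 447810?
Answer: -1717359026/3835 ≈ -4.4781e+5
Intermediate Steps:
W(M, B) = 7/13 (W(M, B) = 7/(-4 + 17) = 7/13)
g(U) = -2*(7/13 + U)/(1 + U) (g(U) = -2*(U + 7/13)/(U + U/U) = -2*(7/13 + U)/(U + 1) = -2*(7/13 + U)/(1 + U))
g(-591) - 447810 = 2*(-7 - 13*(-591))/(13*(1 - 591)) - 447810 = (2/13)*(-7 + 7683)/(-590) - 447810 = (2/13)*(-1/590)*7676 - 447810 = -7676/3835 - 447810 = -1717359026/3835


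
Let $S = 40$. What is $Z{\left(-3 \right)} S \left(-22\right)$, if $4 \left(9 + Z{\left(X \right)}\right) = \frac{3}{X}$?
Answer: $8140$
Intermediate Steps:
$Z{\left(X \right)} = -9 + \frac{3}{4 X}$ ($Z{\left(X \right)} = -9 + \frac{3 \frac{1}{X}}{4} = -9 + \frac{3}{4 X}$)
$Z{\left(-3 \right)} S \left(-22\right) = \left(-9 + \frac{3}{4 \left(-3\right)}\right) 40 \left(-22\right) = \left(-9 + \frac{3}{4} \left(- \frac{1}{3}\right)\right) 40 \left(-22\right) = \left(-9 - \frac{1}{4}\right) 40 \left(-22\right) = \left(- \frac{37}{4}\right) 40 \left(-22\right) = \left(-370\right) \left(-22\right) = 8140$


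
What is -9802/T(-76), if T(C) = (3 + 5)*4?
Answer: -4901/16 ≈ -306.31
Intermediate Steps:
T(C) = 32 (T(C) = 8*4 = 32)
-9802/T(-76) = -9802/32 = -9802*1/32 = -4901/16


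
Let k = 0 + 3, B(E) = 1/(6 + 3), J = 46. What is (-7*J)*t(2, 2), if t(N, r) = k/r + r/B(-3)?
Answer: -6279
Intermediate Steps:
B(E) = ⅑ (B(E) = 1/9 = ⅑)
k = 3
t(N, r) = 3/r + 9*r (t(N, r) = 3/r + r/(⅑) = 3/r + r*9 = 3/r + 9*r)
(-7*J)*t(2, 2) = (-7*46)*(3/2 + 9*2) = -322*(3*(½) + 18) = -322*(3/2 + 18) = -322*39/2 = -6279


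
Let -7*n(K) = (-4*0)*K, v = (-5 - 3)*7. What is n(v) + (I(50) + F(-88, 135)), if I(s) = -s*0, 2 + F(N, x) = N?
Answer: -90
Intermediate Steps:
F(N, x) = -2 + N
I(s) = 0
v = -56 (v = -8*7 = -56)
n(K) = 0 (n(K) = -(-4*0)*K/7 = -0*K = -⅐*0 = 0)
n(v) + (I(50) + F(-88, 135)) = 0 + (0 + (-2 - 88)) = 0 + (0 - 90) = 0 - 90 = -90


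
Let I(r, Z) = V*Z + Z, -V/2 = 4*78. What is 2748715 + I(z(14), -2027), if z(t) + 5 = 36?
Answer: 4011536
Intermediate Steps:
z(t) = 31 (z(t) = -5 + 36 = 31)
V = -624 (V = -8*78 = -2*312 = -624)
I(r, Z) = -623*Z (I(r, Z) = -624*Z + Z = -623*Z)
2748715 + I(z(14), -2027) = 2748715 - 623*(-2027) = 2748715 + 1262821 = 4011536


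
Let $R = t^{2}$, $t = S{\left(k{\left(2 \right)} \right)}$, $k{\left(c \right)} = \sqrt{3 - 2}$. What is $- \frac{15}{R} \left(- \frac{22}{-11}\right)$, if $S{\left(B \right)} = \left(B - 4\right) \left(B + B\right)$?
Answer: $- \frac{5}{6} \approx -0.83333$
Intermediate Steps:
$k{\left(c \right)} = 1$ ($k{\left(c \right)} = \sqrt{1} = 1$)
$S{\left(B \right)} = 2 B \left(-4 + B\right)$ ($S{\left(B \right)} = \left(-4 + B\right) 2 B = 2 B \left(-4 + B\right)$)
$t = -6$ ($t = 2 \cdot 1 \left(-4 + 1\right) = 2 \cdot 1 \left(-3\right) = -6$)
$R = 36$ ($R = \left(-6\right)^{2} = 36$)
$- \frac{15}{R} \left(- \frac{22}{-11}\right) = - \frac{15}{36} \left(- \frac{22}{-11}\right) = \left(-15\right) \frac{1}{36} \left(\left(-22\right) \left(- \frac{1}{11}\right)\right) = \left(- \frac{5}{12}\right) 2 = - \frac{5}{6}$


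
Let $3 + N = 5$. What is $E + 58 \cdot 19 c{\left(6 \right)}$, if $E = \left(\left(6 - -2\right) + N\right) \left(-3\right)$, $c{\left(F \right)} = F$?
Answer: $6582$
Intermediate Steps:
$N = 2$ ($N = -3 + 5 = 2$)
$E = -30$ ($E = \left(\left(6 - -2\right) + 2\right) \left(-3\right) = \left(\left(6 + 2\right) + 2\right) \left(-3\right) = \left(8 + 2\right) \left(-3\right) = 10 \left(-3\right) = -30$)
$E + 58 \cdot 19 c{\left(6 \right)} = -30 + 58 \cdot 19 \cdot 6 = -30 + 58 \cdot 114 = -30 + 6612 = 6582$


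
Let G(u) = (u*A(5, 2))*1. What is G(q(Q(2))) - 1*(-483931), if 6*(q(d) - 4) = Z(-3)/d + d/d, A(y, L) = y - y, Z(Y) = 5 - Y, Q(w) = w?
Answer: 483931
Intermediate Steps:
A(y, L) = 0
q(d) = 25/6 + 4/(3*d) (q(d) = 4 + ((5 - 1*(-3))/d + d/d)/6 = 4 + ((5 + 3)/d + 1)/6 = 4 + (8/d + 1)/6 = 4 + (1 + 8/d)/6 = 4 + (1/6 + 4/(3*d)) = 25/6 + 4/(3*d))
G(u) = 0 (G(u) = (u*0)*1 = 0*1 = 0)
G(q(Q(2))) - 1*(-483931) = 0 - 1*(-483931) = 0 + 483931 = 483931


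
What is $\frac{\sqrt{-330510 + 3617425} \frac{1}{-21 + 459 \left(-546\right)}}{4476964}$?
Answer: $- \frac{\sqrt{3286915}}{1122083872140} \approx -1.6157 \cdot 10^{-9}$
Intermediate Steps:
$\frac{\sqrt{-330510 + 3617425} \frac{1}{-21 + 459 \left(-546\right)}}{4476964} = \frac{\sqrt{3286915}}{-21 - 250614} \cdot \frac{1}{4476964} = \frac{\sqrt{3286915}}{-250635} \cdot \frac{1}{4476964} = \sqrt{3286915} \left(- \frac{1}{250635}\right) \frac{1}{4476964} = - \frac{\sqrt{3286915}}{250635} \cdot \frac{1}{4476964} = - \frac{\sqrt{3286915}}{1122083872140}$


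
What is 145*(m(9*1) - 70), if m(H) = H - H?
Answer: -10150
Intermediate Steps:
m(H) = 0
145*(m(9*1) - 70) = 145*(0 - 70) = 145*(-70) = -10150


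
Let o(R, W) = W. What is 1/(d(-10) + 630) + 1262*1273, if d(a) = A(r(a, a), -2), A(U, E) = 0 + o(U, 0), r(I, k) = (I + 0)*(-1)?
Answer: 1012111381/630 ≈ 1.6065e+6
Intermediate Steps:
r(I, k) = -I (r(I, k) = I*(-1) = -I)
A(U, E) = 0 (A(U, E) = 0 + 0 = 0)
d(a) = 0
1/(d(-10) + 630) + 1262*1273 = 1/(0 + 630) + 1262*1273 = 1/630 + 1606526 = 1012111381/630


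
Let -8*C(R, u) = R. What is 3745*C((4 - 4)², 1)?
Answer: 0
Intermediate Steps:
C(R, u) = -R/8
3745*C((4 - 4)², 1) = 3745*(-(4 - 4)²/8) = 3745*(-⅛*0²) = 3745*(-⅛*0) = 3745*0 = 0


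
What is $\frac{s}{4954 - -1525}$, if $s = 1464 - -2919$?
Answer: $\frac{4383}{6479} \approx 0.67649$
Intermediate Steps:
$s = 4383$ ($s = 1464 + 2919 = 4383$)
$\frac{s}{4954 - -1525} = \frac{4383}{4954 - -1525} = \frac{4383}{4954 + 1525} = \frac{4383}{6479}$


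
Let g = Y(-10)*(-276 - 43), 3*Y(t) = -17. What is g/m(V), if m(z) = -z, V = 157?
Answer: -5423/471 ≈ -11.514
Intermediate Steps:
Y(t) = -17/3 (Y(t) = (1/3)*(-17) = -17/3)
g = 5423/3 (g = -17*(-276 - 43)/3 = -17/3*(-319) = 5423/3 ≈ 1807.7)
g/m(V) = 5423/(3*((-1*157))) = (5423/3)/(-157) = (5423/3)*(-1/157) = -5423/471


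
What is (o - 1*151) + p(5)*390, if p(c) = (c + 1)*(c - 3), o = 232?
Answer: 4761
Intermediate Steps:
p(c) = (1 + c)*(-3 + c)
(o - 1*151) + p(5)*390 = (232 - 1*151) + (-3 + 5**2 - 2*5)*390 = (232 - 151) + (-3 + 25 - 10)*390 = 81 + 12*390 = 81 + 4680 = 4761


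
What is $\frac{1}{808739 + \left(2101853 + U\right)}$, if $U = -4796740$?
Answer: $- \frac{1}{1886148} \approx -5.3018 \cdot 10^{-7}$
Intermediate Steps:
$\frac{1}{808739 + \left(2101853 + U\right)} = \frac{1}{808739 + \left(2101853 - 4796740\right)} = \frac{1}{808739 - 2694887} = \frac{1}{-1886148} = - \frac{1}{1886148}$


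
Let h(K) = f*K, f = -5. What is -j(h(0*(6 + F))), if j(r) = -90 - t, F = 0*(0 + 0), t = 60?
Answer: 150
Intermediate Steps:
F = 0 (F = 0*0 = 0)
h(K) = -5*K
j(r) = -150 (j(r) = -90 - 1*60 = -90 - 60 = -150)
-j(h(0*(6 + F))) = -1*(-150) = 150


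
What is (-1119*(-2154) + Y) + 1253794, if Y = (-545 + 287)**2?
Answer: 3730684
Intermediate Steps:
Y = 66564 (Y = (-258)**2 = 66564)
(-1119*(-2154) + Y) + 1253794 = (-1119*(-2154) + 66564) + 1253794 = (2410326 + 66564) + 1253794 = 2476890 + 1253794 = 3730684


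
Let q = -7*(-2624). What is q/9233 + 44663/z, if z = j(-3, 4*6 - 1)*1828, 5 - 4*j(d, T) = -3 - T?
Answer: 96084705/18686273 ≈ 5.1420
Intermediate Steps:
j(d, T) = 2 + T/4 (j(d, T) = 5/4 - (-3 - T)/4 = 5/4 + (¾ + T/4) = 2 + T/4)
q = 18368
z = 14167 (z = (2 + (4*6 - 1)/4)*1828 = (2 + (24 - 1)/4)*1828 = (2 + (¼)*23)*1828 = (2 + 23/4)*1828 = (31/4)*1828 = 14167)
q/9233 + 44663/z = 18368/9233 + 44663/14167 = 18368*(1/9233) + 44663*(1/14167) = 2624/1319 + 44663/14167 = 96084705/18686273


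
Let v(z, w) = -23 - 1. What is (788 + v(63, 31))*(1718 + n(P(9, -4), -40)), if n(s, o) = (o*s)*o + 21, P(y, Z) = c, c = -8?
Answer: -8450604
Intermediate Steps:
v(z, w) = -24
P(y, Z) = -8
n(s, o) = 21 + s*o² (n(s, o) = s*o² + 21 = 21 + s*o²)
(788 + v(63, 31))*(1718 + n(P(9, -4), -40)) = (788 - 24)*(1718 + (21 - 8*(-40)²)) = 764*(1718 + (21 - 8*1600)) = 764*(1718 + (21 - 12800)) = 764*(1718 - 12779) = 764*(-11061) = -8450604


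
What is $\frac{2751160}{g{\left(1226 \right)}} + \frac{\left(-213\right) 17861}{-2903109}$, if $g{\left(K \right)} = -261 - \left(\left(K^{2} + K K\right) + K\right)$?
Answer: $\frac{1151774467229}{2910501283217} \approx 0.39573$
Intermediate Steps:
$g{\left(K \right)} = -261 - K - 2 K^{2}$ ($g{\left(K \right)} = -261 - \left(\left(K^{2} + K^{2}\right) + K\right) = -261 - \left(2 K^{2} + K\right) = -261 - \left(K + 2 K^{2}\right) = -261 - K - 2 K^{2}$)
$\frac{2751160}{g{\left(1226 \right)}} + \frac{\left(-213\right) 17861}{-2903109} = \frac{2751160}{-261 - 1226 - 2 \cdot 1226^{2}} + \frac{\left(-213\right) 17861}{-2903109} = \frac{2751160}{-261 - 1226 - 3006152} - - \frac{1268131}{967703} = \frac{2751160}{-261 - 1226 - 3006152} + \frac{1268131}{967703} = \frac{2751160}{-3007639} + \frac{1268131}{967703} = 2751160 \left(- \frac{1}{3007639}\right) + \frac{1268131}{967703} = - \frac{2751160}{3007639} + \frac{1268131}{967703} = \frac{1151774467229}{2910501283217}$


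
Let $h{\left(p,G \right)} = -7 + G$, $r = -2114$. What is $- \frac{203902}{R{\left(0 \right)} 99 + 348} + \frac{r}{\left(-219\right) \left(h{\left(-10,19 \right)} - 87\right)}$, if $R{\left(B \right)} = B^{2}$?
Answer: $- \frac{558304337}{952650} \approx -586.05$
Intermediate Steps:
$- \frac{203902}{R{\left(0 \right)} 99 + 348} + \frac{r}{\left(-219\right) \left(h{\left(-10,19 \right)} - 87\right)} = - \frac{203902}{0^{2} \cdot 99 + 348} - \frac{2114}{\left(-219\right) \left(\left(-7 + 19\right) - 87\right)} = - \frac{203902}{0 \cdot 99 + 348} - \frac{2114}{\left(-219\right) \left(12 - 87\right)} = - \frac{203902}{0 + 348} - \frac{2114}{\left(-219\right) \left(-75\right)} = - \frac{203902}{348} - \frac{2114}{16425} = \left(-203902\right) \frac{1}{348} - \frac{2114}{16425} = - \frac{101951}{174} - \frac{2114}{16425} = - \frac{558304337}{952650}$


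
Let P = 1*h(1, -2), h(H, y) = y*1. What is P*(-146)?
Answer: 292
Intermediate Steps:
h(H, y) = y
P = -2 (P = 1*(-2) = -2)
P*(-146) = -2*(-146) = 292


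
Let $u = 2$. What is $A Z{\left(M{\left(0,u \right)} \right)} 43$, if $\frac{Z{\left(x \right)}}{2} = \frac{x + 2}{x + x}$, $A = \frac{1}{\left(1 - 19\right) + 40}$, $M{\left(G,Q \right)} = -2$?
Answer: $0$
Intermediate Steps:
$A = \frac{1}{22}$ ($A = \frac{1}{-18 + 40} = \frac{1}{22} \approx 0.045455$)
$Z{\left(x \right)} = \frac{2 + x}{x}$ ($Z{\left(x \right)} = 2 \frac{x + 2}{x + x} = 2 \frac{2 + x}{2 x} = \frac{2 + x}{x}$)
$A Z{\left(M{\left(0,u \right)} \right)} 43 = \frac{\frac{1}{-2} \left(2 - 2\right)}{22} \cdot 43 = \frac{\left(- \frac{1}{2}\right) 0}{22} \cdot 43 = \frac{1}{22} \cdot 0 \cdot 43 = 0 \cdot 43 = 0$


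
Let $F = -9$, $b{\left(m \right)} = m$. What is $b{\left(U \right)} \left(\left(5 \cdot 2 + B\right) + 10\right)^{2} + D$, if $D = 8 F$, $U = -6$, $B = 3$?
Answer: $-3246$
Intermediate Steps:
$D = -72$ ($D = 8 \left(-9\right) = -72$)
$b{\left(U \right)} \left(\left(5 \cdot 2 + B\right) + 10\right)^{2} + D = - 6 \left(\left(5 \cdot 2 + 3\right) + 10\right)^{2} - 72 = - 6 \left(\left(10 + 3\right) + 10\right)^{2} - 72 = - 6 \left(13 + 10\right)^{2} - 72 = - 6 \cdot 23^{2} - 72 = \left(-6\right) 529 - 72 = -3174 - 72 = -3246$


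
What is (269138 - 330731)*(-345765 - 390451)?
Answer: 45345752088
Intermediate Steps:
(269138 - 330731)*(-345765 - 390451) = -61593*(-736216) = 45345752088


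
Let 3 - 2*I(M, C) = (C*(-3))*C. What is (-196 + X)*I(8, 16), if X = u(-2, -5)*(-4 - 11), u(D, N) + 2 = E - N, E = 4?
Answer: -232071/2 ≈ -1.1604e+5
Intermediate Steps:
u(D, N) = 2 - N (u(D, N) = -2 + (4 - N) = 2 - N)
X = -105 (X = (2 - 1*(-5))*(-4 - 11) = (2 + 5)*(-15) = 7*(-15) = -105)
I(M, C) = 3/2 + 3*C**2/2 (I(M, C) = 3/2 - C*(-3)*C/2 = 3/2 - (-3*C)*C/2 = 3/2 - (-3)*C**2/2 = 3/2 + 3*C**2/2)
(-196 + X)*I(8, 16) = (-196 - 105)*(3/2 + (3/2)*16**2) = -301*(3/2 + (3/2)*256) = -301*(3/2 + 384) = -301*771/2 = -232071/2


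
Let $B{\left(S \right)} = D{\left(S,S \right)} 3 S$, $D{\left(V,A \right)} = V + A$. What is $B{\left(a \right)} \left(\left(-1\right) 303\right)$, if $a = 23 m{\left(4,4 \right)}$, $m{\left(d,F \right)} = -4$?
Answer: $-15387552$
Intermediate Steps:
$D{\left(V,A \right)} = A + V$
$a = -92$ ($a = 23 \left(-4\right) = -92$)
$B{\left(S \right)} = 6 S^{2}$ ($B{\left(S \right)} = \left(S + S\right) 3 S = 2 S 3 S = 6 S S = 6 S^{2}$)
$B{\left(a \right)} \left(\left(-1\right) 303\right) = 6 \left(-92\right)^{2} \left(\left(-1\right) 303\right) = 6 \cdot 8464 \left(-303\right) = 50784 \left(-303\right) = -15387552$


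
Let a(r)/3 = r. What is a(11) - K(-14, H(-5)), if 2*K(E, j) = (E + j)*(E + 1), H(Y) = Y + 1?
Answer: -84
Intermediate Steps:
H(Y) = 1 + Y
a(r) = 3*r
K(E, j) = (1 + E)*(E + j)/2 (K(E, j) = ((E + j)*(E + 1))/2 = ((E + j)*(1 + E))/2 = ((1 + E)*(E + j))/2 = (1 + E)*(E + j)/2)
a(11) - K(-14, H(-5)) = 3*11 - ((1/2)*(-14) + (1 - 5)/2 + (1/2)*(-14)**2 + (1/2)*(-14)*(1 - 5)) = 33 - (-7 + (1/2)*(-4) + (1/2)*196 + (1/2)*(-14)*(-4)) = 33 - (-7 - 2 + 98 + 28) = 33 - 1*117 = 33 - 117 = -84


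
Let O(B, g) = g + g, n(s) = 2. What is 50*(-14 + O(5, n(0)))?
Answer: -500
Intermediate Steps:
O(B, g) = 2*g
50*(-14 + O(5, n(0))) = 50*(-14 + 2*2) = 50*(-14 + 4) = 50*(-10) = -500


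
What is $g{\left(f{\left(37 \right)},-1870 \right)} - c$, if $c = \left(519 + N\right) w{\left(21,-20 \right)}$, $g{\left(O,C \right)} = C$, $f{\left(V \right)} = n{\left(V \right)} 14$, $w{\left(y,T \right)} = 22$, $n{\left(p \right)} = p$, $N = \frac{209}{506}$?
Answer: $- \frac{305833}{23} \approx -13297.0$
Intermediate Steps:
$N = \frac{19}{46}$ ($N = 209 \cdot \frac{1}{506} = \frac{19}{46} \approx 0.41304$)
$f{\left(V \right)} = 14 V$ ($f{\left(V \right)} = V 14 = 14 V$)
$c = \frac{262823}{23}$ ($c = \left(519 + \frac{19}{46}\right) 22 = \frac{23893}{46} \cdot 22 = \frac{262823}{23} \approx 11427.0$)
$g{\left(f{\left(37 \right)},-1870 \right)} - c = -1870 - \frac{262823}{23} = - \frac{305833}{23}$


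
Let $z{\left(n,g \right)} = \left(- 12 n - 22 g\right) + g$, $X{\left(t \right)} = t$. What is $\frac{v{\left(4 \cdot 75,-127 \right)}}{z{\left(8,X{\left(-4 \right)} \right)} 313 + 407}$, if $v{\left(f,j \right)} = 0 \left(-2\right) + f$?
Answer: $- \frac{300}{3349} \approx -0.089579$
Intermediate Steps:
$z{\left(n,g \right)} = - 21 g - 12 n$ ($z{\left(n,g \right)} = \left(- 22 g - 12 n\right) + g = - 21 g - 12 n$)
$v{\left(f,j \right)} = f$ ($v{\left(f,j \right)} = 0 + f = f$)
$\frac{v{\left(4 \cdot 75,-127 \right)}}{z{\left(8,X{\left(-4 \right)} \right)} 313 + 407} = \frac{4 \cdot 75}{\left(\left(-21\right) \left(-4\right) - 96\right) 313 + 407} = \frac{300}{\left(84 - 96\right) 313 + 407} = \frac{300}{\left(-12\right) 313 + 407} = \frac{300}{-3756 + 407} = \frac{300}{-3349} = 300 \left(- \frac{1}{3349}\right) = - \frac{300}{3349}$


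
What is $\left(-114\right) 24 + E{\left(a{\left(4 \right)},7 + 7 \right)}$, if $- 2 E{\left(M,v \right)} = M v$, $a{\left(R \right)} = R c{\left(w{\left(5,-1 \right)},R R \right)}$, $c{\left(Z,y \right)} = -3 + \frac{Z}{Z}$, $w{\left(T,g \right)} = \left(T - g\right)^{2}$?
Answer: $-2680$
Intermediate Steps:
$c{\left(Z,y \right)} = -2$ ($c{\left(Z,y \right)} = -3 + 1 = -2$)
$a{\left(R \right)} = - 2 R$ ($a{\left(R \right)} = R \left(-2\right) = - 2 R$)
$E{\left(M,v \right)} = - \frac{M v}{2}$
$\left(-114\right) 24 + E{\left(a{\left(4 \right)},7 + 7 \right)} = \left(-114\right) 24 - \frac{\left(-2\right) 4 \left(7 + 7\right)}{2} = -2736 - \left(-4\right) 14 = -2736 + 56 = -2680$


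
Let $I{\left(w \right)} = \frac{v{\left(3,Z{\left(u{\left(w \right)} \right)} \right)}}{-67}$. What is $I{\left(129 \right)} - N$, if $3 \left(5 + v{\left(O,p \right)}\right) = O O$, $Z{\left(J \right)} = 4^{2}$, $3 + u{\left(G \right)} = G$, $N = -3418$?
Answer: $\frac{229008}{67} \approx 3418.0$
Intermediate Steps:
$u{\left(G \right)} = -3 + G$
$Z{\left(J \right)} = 16$
$v{\left(O,p \right)} = -5 + \frac{O^{2}}{3}$ ($v{\left(O,p \right)} = -5 + \frac{O O}{3} = -5 + \frac{O^{2}}{3}$)
$I{\left(w \right)} = \frac{2}{67}$ ($I{\left(w \right)} = \frac{-5 + \frac{3^{2}}{3}}{-67} = \left(-5 + \frac{1}{3} \cdot 9\right) \left(- \frac{1}{67}\right) = \left(-5 + 3\right) \left(- \frac{1}{67}\right) = \left(-2\right) \left(- \frac{1}{67}\right) = \frac{2}{67}$)
$I{\left(129 \right)} - N = \frac{2}{67} - -3418 = \frac{2}{67} + 3418 = \frac{229008}{67}$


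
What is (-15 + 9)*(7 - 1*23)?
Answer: 96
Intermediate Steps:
(-15 + 9)*(7 - 1*23) = -6*(7 - 23) = -6*(-16) = 96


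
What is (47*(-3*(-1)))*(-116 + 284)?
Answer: 23688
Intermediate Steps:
(47*(-3*(-1)))*(-116 + 284) = (47*3)*168 = 141*168 = 23688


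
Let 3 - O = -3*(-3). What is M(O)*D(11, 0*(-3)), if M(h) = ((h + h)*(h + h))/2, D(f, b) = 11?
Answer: 792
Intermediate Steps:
O = -6 (O = 3 - (-3)*(-3) = 3 - 1*9 = 3 - 9 = -6)
M(h) = 2*h**2 (M(h) = ((2*h)*(2*h))*(1/2) = (4*h**2)*(1/2) = 2*h**2)
M(O)*D(11, 0*(-3)) = (2*(-6)**2)*11 = (2*36)*11 = 72*11 = 792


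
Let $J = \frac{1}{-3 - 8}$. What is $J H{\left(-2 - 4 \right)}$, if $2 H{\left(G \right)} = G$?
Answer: $\frac{3}{11} \approx 0.27273$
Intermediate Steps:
$H{\left(G \right)} = \frac{G}{2}$
$J = - \frac{1}{11}$ ($J = \frac{1}{-11} = - \frac{1}{11} \approx -0.090909$)
$J H{\left(-2 - 4 \right)} = - \frac{\frac{1}{2} \left(-2 - 4\right)}{11} = - \frac{\frac{1}{2} \left(-6\right)}{11} = \left(- \frac{1}{11}\right) \left(-3\right) = \frac{3}{11}$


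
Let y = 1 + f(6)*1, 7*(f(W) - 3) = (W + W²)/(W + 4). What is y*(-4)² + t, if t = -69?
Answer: 23/5 ≈ 4.6000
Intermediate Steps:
f(W) = 3 + (W + W²)/(7*(4 + W)) (f(W) = 3 + ((W + W²)/(W + 4))/7 = 3 + ((W + W²)/(4 + W))/7 = 3 + (W + W²)/(7*(4 + W)))
y = 23/5 (y = 1 + ((84 + 6² + 22*6)/(7*(4 + 6)))*1 = 1 + ((⅐)*(84 + 36 + 132)/10)*1 = 1 + ((⅐)*(⅒)*252)*1 = 1 + (18/5)*1 = 1 + 18/5 = 23/5 ≈ 4.6000)
y*(-4)² + t = (23/5)*(-4)² - 69 = (23/5)*16 - 69 = 368/5 - 69 = 23/5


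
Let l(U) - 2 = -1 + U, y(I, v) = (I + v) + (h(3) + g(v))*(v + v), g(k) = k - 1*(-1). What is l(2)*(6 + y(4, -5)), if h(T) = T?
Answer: 45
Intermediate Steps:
g(k) = 1 + k (g(k) = k + 1 = 1 + k)
y(I, v) = I + v + 2*v*(4 + v) (y(I, v) = (I + v) + (3 + (1 + v))*(v + v) = (I + v) + (4 + v)*(2*v) = (I + v) + 2*v*(4 + v) = I + v + 2*v*(4 + v))
l(U) = 1 + U (l(U) = 2 + (-1 + U) = 1 + U)
l(2)*(6 + y(4, -5)) = (1 + 2)*(6 + (4 + 2*(-5)² + 9*(-5))) = 3*(6 + (4 + 2*25 - 45)) = 3*(6 + (4 + 50 - 45)) = 3*(6 + 9) = 3*15 = 45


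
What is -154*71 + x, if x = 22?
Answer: -10912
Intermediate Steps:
-154*71 + x = -154*71 + 22 = -10934 + 22 = -10912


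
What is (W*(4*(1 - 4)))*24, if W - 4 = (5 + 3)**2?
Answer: -19584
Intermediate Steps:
W = 68 (W = 4 + (5 + 3)**2 = 4 + 8**2 = 4 + 64 = 68)
(W*(4*(1 - 4)))*24 = (68*(4*(1 - 4)))*24 = (68*(4*(-3)))*24 = (68*(-12))*24 = -816*24 = -19584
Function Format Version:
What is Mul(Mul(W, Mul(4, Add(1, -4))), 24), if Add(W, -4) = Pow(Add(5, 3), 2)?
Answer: -19584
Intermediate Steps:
W = 68 (W = Add(4, Pow(Add(5, 3), 2)) = Add(4, Pow(8, 2)) = Add(4, 64) = 68)
Mul(Mul(W, Mul(4, Add(1, -4))), 24) = Mul(Mul(68, Mul(4, Add(1, -4))), 24) = Mul(Mul(68, Mul(4, -3)), 24) = Mul(Mul(68, -12), 24) = Mul(-816, 24) = -19584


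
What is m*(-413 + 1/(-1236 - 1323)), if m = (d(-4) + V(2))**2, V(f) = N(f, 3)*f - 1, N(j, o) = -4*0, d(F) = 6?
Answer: -26421700/2559 ≈ -10325.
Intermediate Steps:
N(j, o) = 0
V(f) = -1 (V(f) = 0*f - 1 = 0 - 1 = -1)
m = 25 (m = (6 - 1)**2 = 5**2 = 25)
m*(-413 + 1/(-1236 - 1323)) = 25*(-413 + 1/(-1236 - 1323)) = 25*(-413 + 1/(-2559)) = 25*(-413 - 1/2559) = 25*(-1056868/2559) = -26421700/2559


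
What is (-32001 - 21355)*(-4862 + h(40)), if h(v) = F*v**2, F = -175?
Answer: 15199096872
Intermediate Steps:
h(v) = -175*v**2
(-32001 - 21355)*(-4862 + h(40)) = (-32001 - 21355)*(-4862 - 175*40**2) = -53356*(-4862 - 175*1600) = -53356*(-4862 - 280000) = -53356*(-284862) = 15199096872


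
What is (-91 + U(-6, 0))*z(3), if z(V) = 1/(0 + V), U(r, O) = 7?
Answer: -28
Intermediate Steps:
z(V) = 1/V
(-91 + U(-6, 0))*z(3) = (-91 + 7)/3 = -84*⅓ = -28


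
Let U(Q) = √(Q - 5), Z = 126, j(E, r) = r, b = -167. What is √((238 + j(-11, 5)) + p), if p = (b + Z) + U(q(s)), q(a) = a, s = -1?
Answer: √(202 + I*√6) ≈ 14.213 + 0.08617*I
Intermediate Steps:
U(Q) = √(-5 + Q)
p = -41 + I*√6 (p = (-167 + 126) + √(-5 - 1) = -41 + √(-6) = -41 + I*√6 ≈ -41.0 + 2.4495*I)
√((238 + j(-11, 5)) + p) = √((238 + 5) + (-41 + I*√6)) = √(243 + (-41 + I*√6)) = √(202 + I*√6)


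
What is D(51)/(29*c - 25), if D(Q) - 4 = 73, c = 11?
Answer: 11/42 ≈ 0.26190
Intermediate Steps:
D(Q) = 77 (D(Q) = 4 + 73 = 77)
D(51)/(29*c - 25) = 77/(29*11 - 25) = 77/(319 - 25) = 77/294 = 77*(1/294) = 11/42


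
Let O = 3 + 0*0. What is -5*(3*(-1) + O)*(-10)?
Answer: 0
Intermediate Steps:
O = 3 (O = 3 + 0 = 3)
-5*(3*(-1) + O)*(-10) = -5*(3*(-1) + 3)*(-10) = -5*(-3 + 3)*(-10) = -5*0*(-10) = 0*(-10) = 0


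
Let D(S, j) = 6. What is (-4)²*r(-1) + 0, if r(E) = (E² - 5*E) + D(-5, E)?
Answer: 192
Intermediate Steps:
r(E) = 6 + E² - 5*E (r(E) = (E² - 5*E) + 6 = 6 + E² - 5*E)
(-4)²*r(-1) + 0 = (-4)²*(6 + (-1)² - 5*(-1)) + 0 = 16*(6 + 1 + 5) + 0 = 16*12 + 0 = 192 + 0 = 192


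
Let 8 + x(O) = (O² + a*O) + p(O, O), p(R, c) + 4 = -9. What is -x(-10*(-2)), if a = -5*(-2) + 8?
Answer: -739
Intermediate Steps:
a = 18 (a = 10 + 8 = 18)
p(R, c) = -13 (p(R, c) = -4 - 9 = -13)
x(O) = -21 + O² + 18*O (x(O) = -8 + ((O² + 18*O) - 13) = -8 + (-13 + O² + 18*O) = -21 + O² + 18*O)
-x(-10*(-2)) = -(-21 + (-10*(-2))² + 18*(-10*(-2))) = -(-21 + 20² + 18*20) = -(-21 + 400 + 360) = -1*739 = -739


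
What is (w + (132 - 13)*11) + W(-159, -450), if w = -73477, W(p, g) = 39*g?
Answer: -89718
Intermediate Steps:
(w + (132 - 13)*11) + W(-159, -450) = (-73477 + (132 - 13)*11) + 39*(-450) = (-73477 + 119*11) - 17550 = (-73477 + 1309) - 17550 = -72168 - 17550 = -89718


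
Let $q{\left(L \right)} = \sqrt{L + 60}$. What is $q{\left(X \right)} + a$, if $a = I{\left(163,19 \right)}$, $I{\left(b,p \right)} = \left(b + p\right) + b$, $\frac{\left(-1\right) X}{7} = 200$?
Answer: $345 + 2 i \sqrt{335} \approx 345.0 + 36.606 i$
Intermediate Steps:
$X = -1400$ ($X = \left(-7\right) 200 = -1400$)
$I{\left(b,p \right)} = p + 2 b$
$a = 345$ ($a = 19 + 2 \cdot 163 = 19 + 326 = 345$)
$q{\left(L \right)} = \sqrt{60 + L}$
$q{\left(X \right)} + a = \sqrt{60 - 1400} + 345 = \sqrt{-1340} + 345 = 2 i \sqrt{335} + 345 = 345 + 2 i \sqrt{335}$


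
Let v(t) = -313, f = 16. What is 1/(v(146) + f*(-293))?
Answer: -1/5001 ≈ -0.00019996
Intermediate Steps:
1/(v(146) + f*(-293)) = 1/(-313 + 16*(-293)) = 1/(-313 - 4688) = 1/(-5001) = -1/5001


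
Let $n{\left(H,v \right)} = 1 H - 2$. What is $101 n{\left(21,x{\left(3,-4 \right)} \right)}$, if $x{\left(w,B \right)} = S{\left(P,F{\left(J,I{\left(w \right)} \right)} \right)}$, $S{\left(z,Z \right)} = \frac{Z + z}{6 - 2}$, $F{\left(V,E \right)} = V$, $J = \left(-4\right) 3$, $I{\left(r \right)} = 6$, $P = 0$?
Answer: $1919$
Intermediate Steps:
$J = -12$
$S{\left(z,Z \right)} = \frac{Z}{4} + \frac{z}{4}$ ($S{\left(z,Z \right)} = \frac{Z + z}{4} = \left(Z + z\right) \frac{1}{4} = \frac{Z}{4} + \frac{z}{4}$)
$x{\left(w,B \right)} = -3$ ($x{\left(w,B \right)} = \frac{1}{4} \left(-12\right) + \frac{1}{4} \cdot 0 = -3 + 0 = -3$)
$n{\left(H,v \right)} = -2 + H$ ($n{\left(H,v \right)} = H - 2 = -2 + H$)
$101 n{\left(21,x{\left(3,-4 \right)} \right)} = 101 \left(-2 + 21\right) = 101 \cdot 19 = 1919$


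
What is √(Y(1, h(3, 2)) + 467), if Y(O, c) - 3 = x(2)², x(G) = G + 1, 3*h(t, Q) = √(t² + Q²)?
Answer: √479 ≈ 21.886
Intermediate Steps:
h(t, Q) = √(Q² + t²)/3 (h(t, Q) = √(t² + Q²)/3 = √(Q² + t²)/3)
x(G) = 1 + G
Y(O, c) = 12 (Y(O, c) = 3 + (1 + 2)² = 3 + 3² = 3 + 9 = 12)
√(Y(1, h(3, 2)) + 467) = √(12 + 467) = √479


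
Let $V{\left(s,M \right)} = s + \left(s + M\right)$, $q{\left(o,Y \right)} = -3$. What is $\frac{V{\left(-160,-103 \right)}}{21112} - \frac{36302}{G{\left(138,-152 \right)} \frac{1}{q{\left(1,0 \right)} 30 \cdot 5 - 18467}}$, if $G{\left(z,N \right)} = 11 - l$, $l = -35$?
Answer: $\frac{7249068393575}{485576} \approx 1.4929 \cdot 10^{7}$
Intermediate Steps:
$G{\left(z,N \right)} = 46$ ($G{\left(z,N \right)} = 11 - -35 = 11 + 35 = 46$)
$V{\left(s,M \right)} = M + 2 s$ ($V{\left(s,M \right)} = s + \left(M + s\right) = M + 2 s$)
$\frac{V{\left(-160,-103 \right)}}{21112} - \frac{36302}{G{\left(138,-152 \right)} \frac{1}{q{\left(1,0 \right)} 30 \cdot 5 - 18467}} = \frac{-103 + 2 \left(-160\right)}{21112} - \frac{36302}{46 \frac{1}{\left(-3\right) 30 \cdot 5 - 18467}} = \left(-103 - 320\right) \frac{1}{21112} - \frac{36302}{46 \frac{1}{\left(-90\right) 5 - 18467}} = \left(-423\right) \frac{1}{21112} - \frac{36302}{46 \frac{1}{-450 - 18467}} = - \frac{423}{21112} - \frac{36302}{46 \frac{1}{-18917}} = - \frac{423}{21112} - \frac{36302}{46 \left(- \frac{1}{18917}\right)} = - \frac{423}{21112} - \frac{36302}{- \frac{46}{18917}} = - \frac{423}{21112} - - \frac{343362467}{23} = - \frac{423}{21112} + \frac{343362467}{23} = \frac{7249068393575}{485576}$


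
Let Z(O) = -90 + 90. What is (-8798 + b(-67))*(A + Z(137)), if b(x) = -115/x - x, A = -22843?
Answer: 13360002666/67 ≈ 1.9940e+8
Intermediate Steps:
Z(O) = 0
b(x) = -x - 115/x
(-8798 + b(-67))*(A + Z(137)) = (-8798 + (-1*(-67) - 115/(-67)))*(-22843 + 0) = (-8798 + (67 - 115*(-1/67)))*(-22843) = (-8798 + (67 + 115/67))*(-22843) = (-8798 + 4604/67)*(-22843) = -584862/67*(-22843) = 13360002666/67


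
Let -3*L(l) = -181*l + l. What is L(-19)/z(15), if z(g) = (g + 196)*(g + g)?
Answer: -38/211 ≈ -0.18009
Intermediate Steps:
z(g) = 2*g*(196 + g) (z(g) = (196 + g)*(2*g) = 2*g*(196 + g))
L(l) = 60*l (L(l) = -(-181*l + l)/3 = -(-60)*l = 60*l)
L(-19)/z(15) = (60*(-19))/((2*15*(196 + 15))) = -1140/(2*15*211) = -1140/6330 = -1140*1/6330 = -38/211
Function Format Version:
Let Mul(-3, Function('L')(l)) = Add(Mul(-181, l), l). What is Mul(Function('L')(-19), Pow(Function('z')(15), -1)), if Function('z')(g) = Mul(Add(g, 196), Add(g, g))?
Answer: Rational(-38, 211) ≈ -0.18009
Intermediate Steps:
Function('z')(g) = Mul(2, g, Add(196, g)) (Function('z')(g) = Mul(Add(196, g), Mul(2, g)) = Mul(2, g, Add(196, g)))
Function('L')(l) = Mul(60, l) (Function('L')(l) = Mul(Rational(-1, 3), Add(Mul(-181, l), l)) = Mul(Rational(-1, 3), Mul(-180, l)) = Mul(60, l))
Mul(Function('L')(-19), Pow(Function('z')(15), -1)) = Mul(Mul(60, -19), Pow(Mul(2, 15, Add(196, 15)), -1)) = Mul(-1140, Pow(Mul(2, 15, 211), -1)) = Mul(-1140, Pow(6330, -1)) = Mul(-1140, Rational(1, 6330)) = Rational(-38, 211)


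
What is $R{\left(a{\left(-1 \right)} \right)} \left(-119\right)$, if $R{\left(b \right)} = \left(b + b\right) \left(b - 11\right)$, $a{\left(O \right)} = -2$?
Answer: $-6188$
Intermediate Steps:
$R{\left(b \right)} = 2 b \left(-11 + b\right)$
$R{\left(a{\left(-1 \right)} \right)} \left(-119\right) = 2 \left(-2\right) \left(-11 - 2\right) \left(-119\right) = 2 \left(-2\right) \left(-13\right) \left(-119\right) = 52 \left(-119\right) = -6188$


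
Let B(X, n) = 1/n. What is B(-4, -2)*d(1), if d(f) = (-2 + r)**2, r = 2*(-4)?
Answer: -50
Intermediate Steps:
r = -8
d(f) = 100 (d(f) = (-2 - 8)**2 = (-10)**2 = 100)
B(-4, -2)*d(1) = 100/(-2) = -1/2*100 = -50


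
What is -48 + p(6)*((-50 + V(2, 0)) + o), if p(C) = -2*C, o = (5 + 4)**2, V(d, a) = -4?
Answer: -372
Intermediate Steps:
o = 81 (o = 9**2 = 81)
-48 + p(6)*((-50 + V(2, 0)) + o) = -48 + (-2*6)*((-50 - 4) + 81) = -48 - 12*(-54 + 81) = -48 - 12*27 = -48 - 324 = -372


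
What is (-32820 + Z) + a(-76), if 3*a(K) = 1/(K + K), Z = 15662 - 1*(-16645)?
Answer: -233929/456 ≈ -513.00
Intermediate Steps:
Z = 32307 (Z = 15662 + 16645 = 32307)
a(K) = 1/(6*K) (a(K) = 1/(3*(K + K)) = 1/(3*((2*K))) = (1/(2*K))/3 = 1/(6*K))
(-32820 + Z) + a(-76) = (-32820 + 32307) + (1/6)/(-76) = -513 + (1/6)*(-1/76) = -513 - 1/456 = -233929/456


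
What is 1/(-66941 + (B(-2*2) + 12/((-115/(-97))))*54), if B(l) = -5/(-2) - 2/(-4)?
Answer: -115/7616729 ≈ -1.5098e-5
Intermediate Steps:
B(l) = 3 (B(l) = -5*(-½) - 2*(-¼) = 5/2 + ½ = 3)
1/(-66941 + (B(-2*2) + 12/((-115/(-97))))*54) = 1/(-66941 + (3 + 12/((-115/(-97))))*54) = 1/(-66941 + (3 + 12/((-115*(-1/97))))*54) = 1/(-66941 + (3 + 12/(115/97))*54) = 1/(-66941 + (3 + 12*(97/115))*54) = 1/(-66941 + (3 + 1164/115)*54) = 1/(-66941 + (1509/115)*54) = 1/(-66941 + 81486/115) = 1/(-7616729/115) = -115/7616729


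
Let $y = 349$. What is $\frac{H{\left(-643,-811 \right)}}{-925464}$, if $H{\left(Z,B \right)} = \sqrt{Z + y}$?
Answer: $- \frac{7 i \sqrt{6}}{925464} \approx - 1.8527 \cdot 10^{-5} i$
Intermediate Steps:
$H{\left(Z,B \right)} = \sqrt{349 + Z}$ ($H{\left(Z,B \right)} = \sqrt{Z + 349} = \sqrt{349 + Z}$)
$\frac{H{\left(-643,-811 \right)}}{-925464} = \frac{\sqrt{349 - 643}}{-925464} = \sqrt{-294} \left(- \frac{1}{925464}\right) = 7 i \sqrt{6} \left(- \frac{1}{925464}\right) = - \frac{7 i \sqrt{6}}{925464}$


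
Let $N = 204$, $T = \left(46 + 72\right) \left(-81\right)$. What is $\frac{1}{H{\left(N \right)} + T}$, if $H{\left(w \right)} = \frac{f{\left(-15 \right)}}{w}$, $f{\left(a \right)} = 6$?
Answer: $- \frac{34}{324971} \approx -0.00010462$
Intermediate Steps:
$T = -9558$ ($T = 118 \left(-81\right) = -9558$)
$H{\left(w \right)} = \frac{6}{w}$
$\frac{1}{H{\left(N \right)} + T} = \frac{1}{\frac{6}{204} - 9558} = \frac{1}{6 \cdot \frac{1}{204} - 9558} = \frac{1}{\frac{1}{34} - 9558} = \frac{1}{- \frac{324971}{34}} = - \frac{34}{324971}$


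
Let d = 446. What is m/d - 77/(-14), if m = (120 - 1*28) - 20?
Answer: 2525/446 ≈ 5.6614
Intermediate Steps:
m = 72 (m = (120 - 28) - 20 = 92 - 20 = 72)
m/d - 77/(-14) = 72/446 - 77/(-14) = 72*(1/446) - 77*(-1/14) = 36/223 + 11/2 = 2525/446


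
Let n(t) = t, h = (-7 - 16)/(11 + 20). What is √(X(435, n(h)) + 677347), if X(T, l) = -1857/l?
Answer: 2*√89910151/23 ≈ 824.53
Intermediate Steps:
h = -23/31 ≈ -0.74194
√(X(435, n(h)) + 677347) = √(-1857/(-23/31) + 677347) = √(-1857*(-31/23) + 677347) = √(57567/23 + 677347) = √(15636548/23) = 2*√89910151/23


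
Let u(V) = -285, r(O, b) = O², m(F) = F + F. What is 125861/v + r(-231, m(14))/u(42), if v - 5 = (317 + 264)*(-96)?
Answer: -23347804/123215 ≈ -189.49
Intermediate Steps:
m(F) = 2*F
v = -55771 (v = 5 + (317 + 264)*(-96) = 5 + 581*(-96) = 5 - 55776 = -55771)
125861/v + r(-231, m(14))/u(42) = 125861/(-55771) + (-231)²/(-285) = 125861*(-1/55771) + 53361*(-1/285) = -2927/1297 - 17787/95 = -23347804/123215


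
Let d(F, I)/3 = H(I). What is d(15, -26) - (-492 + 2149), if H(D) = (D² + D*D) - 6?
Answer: 2381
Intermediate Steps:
H(D) = -6 + 2*D² (H(D) = (D² + D²) - 6 = 2*D² - 6 = -6 + 2*D²)
d(F, I) = -18 + 6*I² (d(F, I) = 3*(-6 + 2*I²) = -18 + 6*I²)
d(15, -26) - (-492 + 2149) = (-18 + 6*(-26)²) - (-492 + 2149) = (-18 + 6*676) - 1*1657 = (-18 + 4056) - 1657 = 4038 - 1657 = 2381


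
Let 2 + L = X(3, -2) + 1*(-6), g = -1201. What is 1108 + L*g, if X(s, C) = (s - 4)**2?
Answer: 9515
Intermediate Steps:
X(s, C) = (-4 + s)**2
L = -7 (L = -2 + ((-4 + 3)**2 + 1*(-6)) = -2 + ((-1)**2 - 6) = -2 + (1 - 6) = -2 - 5 = -7)
1108 + L*g = 1108 - 7*(-1201) = 1108 + 8407 = 9515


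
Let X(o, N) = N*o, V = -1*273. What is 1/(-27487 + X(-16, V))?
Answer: -1/23119 ≈ -4.3254e-5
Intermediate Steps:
V = -273
1/(-27487 + X(-16, V)) = 1/(-27487 - 273*(-16)) = 1/(-27487 + 4368) = 1/(-23119) = -1/23119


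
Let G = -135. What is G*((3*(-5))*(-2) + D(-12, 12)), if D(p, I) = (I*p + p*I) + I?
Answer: 33210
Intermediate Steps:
D(p, I) = I + 2*I*p (D(p, I) = (I*p + I*p) + I = 2*I*p + I = I + 2*I*p)
G*((3*(-5))*(-2) + D(-12, 12)) = -135*((3*(-5))*(-2) + 12*(1 + 2*(-12))) = -135*(-15*(-2) + 12*(1 - 24)) = -135*(30 + 12*(-23)) = -135*(30 - 276) = -135*(-246) = 33210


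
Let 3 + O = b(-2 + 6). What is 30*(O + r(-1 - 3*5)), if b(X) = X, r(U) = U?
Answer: -450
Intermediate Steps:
O = 1 (O = -3 + (-2 + 6) = -3 + 4 = 1)
30*(O + r(-1 - 3*5)) = 30*(1 + (-1 - 3*5)) = 30*(1 + (-1 - 15)) = 30*(1 - 16) = 30*(-15) = -450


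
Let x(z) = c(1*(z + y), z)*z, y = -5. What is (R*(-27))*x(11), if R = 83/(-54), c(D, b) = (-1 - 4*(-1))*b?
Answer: 30129/2 ≈ 15065.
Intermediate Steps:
c(D, b) = 3*b (c(D, b) = (-1 + 4)*b = 3*b)
R = -83/54 (R = 83*(-1/54) = -83/54 ≈ -1.5370)
x(z) = 3*z**2 (x(z) = (3*z)*z = 3*z**2)
(R*(-27))*x(11) = (-83/54*(-27))*(3*11**2) = 83*(3*121)/2 = (83/2)*363 = 30129/2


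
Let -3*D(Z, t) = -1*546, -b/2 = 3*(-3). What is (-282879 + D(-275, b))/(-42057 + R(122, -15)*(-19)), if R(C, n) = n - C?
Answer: 282697/39454 ≈ 7.1652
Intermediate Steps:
b = 18 (b = -6*(-3) = -2*(-9) = 18)
D(Z, t) = 182 (D(Z, t) = -(-1)*546/3 = -⅓*(-546) = 182)
(-282879 + D(-275, b))/(-42057 + R(122, -15)*(-19)) = (-282879 + 182)/(-42057 + (-15 - 1*122)*(-19)) = -282697/(-42057 + (-15 - 122)*(-19)) = -282697/(-42057 - 137*(-19)) = -282697/(-42057 + 2603) = -282697/(-39454) = -282697*(-1/39454) = 282697/39454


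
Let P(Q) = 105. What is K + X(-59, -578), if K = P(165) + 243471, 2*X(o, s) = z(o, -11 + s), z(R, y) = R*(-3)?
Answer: 487329/2 ≈ 2.4366e+5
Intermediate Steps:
z(R, y) = -3*R
X(o, s) = -3*o/2 (X(o, s) = (-3*o)/2 = -3*o/2)
K = 243576 (K = 105 + 243471 = 243576)
K + X(-59, -578) = 243576 - 3/2*(-59) = 243576 + 177/2 = 487329/2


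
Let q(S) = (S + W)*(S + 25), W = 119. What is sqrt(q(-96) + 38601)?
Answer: 2*sqrt(9242) ≈ 192.27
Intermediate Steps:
q(S) = (25 + S)*(119 + S) (q(S) = (S + 119)*(S + 25) = (119 + S)*(25 + S) = (25 + S)*(119 + S))
sqrt(q(-96) + 38601) = sqrt((2975 + (-96)**2 + 144*(-96)) + 38601) = sqrt((2975 + 9216 - 13824) + 38601) = sqrt(-1633 + 38601) = sqrt(36968) = 2*sqrt(9242)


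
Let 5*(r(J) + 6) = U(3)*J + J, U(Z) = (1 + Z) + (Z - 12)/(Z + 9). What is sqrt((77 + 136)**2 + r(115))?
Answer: sqrt(181843)/2 ≈ 213.22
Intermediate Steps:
U(Z) = 1 + Z + (-12 + Z)/(9 + Z) (U(Z) = (1 + Z) + (-12 + Z)/(9 + Z) = 1 + Z + (-12 + Z)/(9 + Z))
r(J) = -6 + 17*J/20 (r(J) = -6 + (((-3 + 3**2 + 11*3)/(9 + 3))*J + J)/5 = -6 + (((-3 + 9 + 33)/12)*J + J)/5 = -6 + (((1/12)*39)*J + J)/5 = -6 + (13*J/4 + J)/5 = -6 + (17*J/4)/5 = -6 + 17*J/20)
sqrt((77 + 136)**2 + r(115)) = sqrt((77 + 136)**2 + (-6 + (17/20)*115)) = sqrt(213**2 + (-6 + 391/4)) = sqrt(45369 + 367/4) = sqrt(181843/4) = sqrt(181843)/2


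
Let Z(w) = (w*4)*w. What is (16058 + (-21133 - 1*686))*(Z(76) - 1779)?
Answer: -122853325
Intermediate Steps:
Z(w) = 4*w² (Z(w) = (4*w)*w = 4*w²)
(16058 + (-21133 - 1*686))*(Z(76) - 1779) = (16058 + (-21133 - 1*686))*(4*76² - 1779) = (16058 + (-21133 - 686))*(4*5776 - 1779) = (16058 - 21819)*(23104 - 1779) = -5761*21325 = -122853325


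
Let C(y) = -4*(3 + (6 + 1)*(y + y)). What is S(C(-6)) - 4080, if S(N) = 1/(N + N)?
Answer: -2643839/648 ≈ -4080.0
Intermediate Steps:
C(y) = -12 - 56*y (C(y) = -4*(3 + 7*(2*y)) = -4*(3 + 14*y) = -12 - 56*y)
S(N) = 1/(2*N)
S(C(-6)) - 4080 = 1/(2*(-12 - 56*(-6))) - 4080 = 1/(2*(-12 + 336)) - 4080 = (1/2)/324 - 4080 = (1/2)*(1/324) - 4080 = 1/648 - 4080 = -2643839/648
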